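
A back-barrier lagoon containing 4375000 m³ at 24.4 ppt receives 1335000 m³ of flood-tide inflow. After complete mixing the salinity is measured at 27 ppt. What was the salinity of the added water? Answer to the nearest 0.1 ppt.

35.5 ppt

Salt balance: 4,375,000×24.4 + 1,335,000×S = 5,710,000×27
106,750,000 + 1,335,000·S = 154,170,000
S = (154,170,000 − 106,750,000) / 1,335,000 = 35.5206 ppt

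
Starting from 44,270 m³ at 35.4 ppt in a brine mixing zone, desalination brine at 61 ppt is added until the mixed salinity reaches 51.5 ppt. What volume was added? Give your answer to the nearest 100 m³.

75000 m³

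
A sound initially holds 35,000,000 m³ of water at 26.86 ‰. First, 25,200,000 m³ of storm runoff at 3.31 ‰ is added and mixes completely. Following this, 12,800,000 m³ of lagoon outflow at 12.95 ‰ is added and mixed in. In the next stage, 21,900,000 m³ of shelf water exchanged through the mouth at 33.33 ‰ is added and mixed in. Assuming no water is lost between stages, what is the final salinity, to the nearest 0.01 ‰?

Mass of salt is conserved:
Initial salt = 35,000,000×26.86 = 940,100,000
After stage 1: salt = 940,100,000 + 25,200,000×3.31 = 1,023,512,000; volume = 60,200,000 m³; S = 17.002 ‰
After stage 2: salt = 1,023,512,000 + 12,800,000×12.95 = 1,189,272,000; volume = 73,000,000 m³; S = 16.291 ‰
After stage 3: salt = 1,189,272,000 + 21,900,000×33.33 = 1,919,199,000; volume = 94,900,000 m³
S = 1,919,199,000 / 94,900,000 = 20.2234 ‰

20.22 ‰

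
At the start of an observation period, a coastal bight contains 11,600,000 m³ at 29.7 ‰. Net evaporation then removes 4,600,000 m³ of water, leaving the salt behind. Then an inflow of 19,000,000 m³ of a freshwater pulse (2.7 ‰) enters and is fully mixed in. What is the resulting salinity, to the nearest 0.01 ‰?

15.22 ‰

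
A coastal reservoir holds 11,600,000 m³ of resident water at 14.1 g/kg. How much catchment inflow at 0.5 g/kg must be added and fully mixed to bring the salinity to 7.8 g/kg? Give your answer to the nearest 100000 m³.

10000000 m³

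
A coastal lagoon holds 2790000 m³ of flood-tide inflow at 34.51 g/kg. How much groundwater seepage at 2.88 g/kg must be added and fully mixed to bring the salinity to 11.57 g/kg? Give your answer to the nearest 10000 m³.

Salt balance: 2,790,000×34.51 + V×2.88 = (2,790,000+V)×11.57
96,282,900 + 2.88V = 32,280,300 + 11.57V
64,002,600 = 8.69V
V = 7,365,086.31 m³

7370000 m³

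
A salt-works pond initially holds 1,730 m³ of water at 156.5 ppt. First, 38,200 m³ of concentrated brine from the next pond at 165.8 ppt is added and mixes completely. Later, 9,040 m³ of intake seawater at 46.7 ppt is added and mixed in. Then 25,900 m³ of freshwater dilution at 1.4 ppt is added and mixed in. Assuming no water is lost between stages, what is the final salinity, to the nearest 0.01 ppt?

Conserving salt mass:
Initial salt = 1,730×156.5 = 270,745
After stage 1: salt = 270,745 + 38,200×165.8 = 6,604,305; volume = 39,930 m³; S = 165.397 ppt
After stage 2: salt = 6,604,305 + 9,040×46.7 = 7,026,473; volume = 48,970 m³; S = 143.485 ppt
After stage 3: salt = 7,026,473 + 25,900×1.4 = 7,062,733; volume = 74,870 m³
S = 7,062,733 / 74,870 = 94.3333 ppt

94.33 ppt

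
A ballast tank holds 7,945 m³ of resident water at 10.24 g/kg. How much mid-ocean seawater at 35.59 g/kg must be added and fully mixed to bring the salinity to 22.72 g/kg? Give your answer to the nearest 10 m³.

7700 m³

Salt balance: 7,945×10.24 + V×35.59 = (7,945+V)×22.72
81,356.8 + 35.59V = 180,510.4 + 22.72V
99,153.6 = 12.87V
V = 7,704.24 m³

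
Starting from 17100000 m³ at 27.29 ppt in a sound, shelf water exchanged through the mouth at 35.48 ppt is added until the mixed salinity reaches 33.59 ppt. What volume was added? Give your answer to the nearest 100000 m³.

Salt balance: 17,100,000×27.29 + V×35.48 = (17,100,000+V)×33.59
466,659,000 + 35.48V = 574,389,000 + 33.59V
107,730,000 = 1.89V
V = 57,000,000 m³

57000000 m³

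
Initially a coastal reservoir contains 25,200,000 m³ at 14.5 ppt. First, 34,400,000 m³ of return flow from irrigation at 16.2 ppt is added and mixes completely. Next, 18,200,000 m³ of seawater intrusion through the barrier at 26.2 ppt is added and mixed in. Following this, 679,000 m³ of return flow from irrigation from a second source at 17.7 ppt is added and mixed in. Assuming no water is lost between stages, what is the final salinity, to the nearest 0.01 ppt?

Mass of salt is conserved:
Initial salt = 25,200,000×14.5 = 365,400,000
After stage 1: salt = 365,400,000 + 34,400,000×16.2 = 922,680,000; volume = 59,600,000 m³; S = 15.481 ppt
After stage 2: salt = 922,680,000 + 18,200,000×26.2 = 1,399,520,000; volume = 77,800,000 m³; S = 17.989 ppt
After stage 3: salt = 1,399,520,000 + 679,000×17.7 = 1,411,538,300; volume = 78,479,000 m³
S = 1,411,538,300 / 78,479,000 = 17.9862 ppt

17.99 ppt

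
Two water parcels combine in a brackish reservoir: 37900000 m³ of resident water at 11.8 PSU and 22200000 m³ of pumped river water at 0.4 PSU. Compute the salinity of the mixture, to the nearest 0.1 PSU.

Total salt / total volume:
salt = 37,900,000×11.8 + 22,200,000×0.4 = 447,220,000 + 8,880,000 = 456,100,000
volume = 37,900,000 + 22,200,000 = 60,100,000 m³
S = 456,100,000 / 60,100,000 = 7.589 PSU

7.6 PSU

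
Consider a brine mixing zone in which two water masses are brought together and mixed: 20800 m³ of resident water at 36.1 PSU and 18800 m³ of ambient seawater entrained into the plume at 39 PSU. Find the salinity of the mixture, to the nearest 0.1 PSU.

By conservation of dissolved salt,
salt = 20,800×36.1 + 18,800×39 = 750,880 + 733,200 = 1,484,080
volume = 20,800 + 18,800 = 39,600 m³
S = 1,484,080 / 39,600 = 37.477 PSU

37.5 PSU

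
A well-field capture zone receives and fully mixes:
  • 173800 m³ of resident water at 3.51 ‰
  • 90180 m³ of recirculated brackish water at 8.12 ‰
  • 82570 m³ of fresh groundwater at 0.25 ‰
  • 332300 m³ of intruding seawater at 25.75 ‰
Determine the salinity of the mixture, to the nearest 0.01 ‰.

14.61 ‰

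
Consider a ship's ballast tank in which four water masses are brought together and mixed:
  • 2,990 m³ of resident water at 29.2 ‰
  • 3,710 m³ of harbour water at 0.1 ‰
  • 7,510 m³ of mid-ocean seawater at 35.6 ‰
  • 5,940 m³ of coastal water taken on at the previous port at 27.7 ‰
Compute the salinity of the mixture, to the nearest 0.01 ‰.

Mass of salt is conserved:
salt = 2,990×29.2 + 3,710×0.1 + 7,510×35.6 + 5,940×27.7 = 87,308 + 371 + 267,356 + 164,538 = 519,573
volume = 2,990 + 3,710 + 7,510 + 5,940 = 20,150 m³
S = 519,573 / 20,150 = 25.7853 ‰

25.79 ‰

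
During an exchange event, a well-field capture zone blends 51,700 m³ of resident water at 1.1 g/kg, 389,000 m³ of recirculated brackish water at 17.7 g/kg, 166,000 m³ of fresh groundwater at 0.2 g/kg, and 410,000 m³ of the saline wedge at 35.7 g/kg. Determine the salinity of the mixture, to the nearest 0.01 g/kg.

21.26 g/kg

Conserving salt mass:
salt = 51,700×1.1 + 389,000×17.7 + 166,000×0.2 + 410,000×35.7 = 56,870 + 6,885,300 + 33,200 + 14,637,000 = 21,612,370
volume = 51,700 + 389,000 + 166,000 + 410,000 = 1,016,700 m³
S = 21,612,370 / 1,016,700 = 21.2574 g/kg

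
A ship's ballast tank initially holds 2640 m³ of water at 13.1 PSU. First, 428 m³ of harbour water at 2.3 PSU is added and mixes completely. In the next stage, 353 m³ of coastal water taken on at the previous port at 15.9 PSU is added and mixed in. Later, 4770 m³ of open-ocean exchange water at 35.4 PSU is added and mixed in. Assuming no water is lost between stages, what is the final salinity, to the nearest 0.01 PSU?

25.64 PSU

Mass of salt is conserved:
Initial salt = 2,640×13.1 = 34,584
After stage 1: salt = 34,584 + 428×2.3 = 35,568.4; volume = 3,068 m³; S = 11.593 PSU
After stage 2: salt = 35,568.4 + 353×15.9 = 41,181.1; volume = 3,421 m³; S = 12.038 PSU
After stage 3: salt = 41,181.1 + 4,770×35.4 = 210,039.1; volume = 8,191 m³
S = 210,039.1 / 8,191 = 25.6427 PSU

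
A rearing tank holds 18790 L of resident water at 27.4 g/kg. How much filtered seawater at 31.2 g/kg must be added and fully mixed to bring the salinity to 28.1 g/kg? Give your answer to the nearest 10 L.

Salt balance: 18,790×27.4 + V×31.2 = (18,790+V)×28.1
514,846 + 31.2V = 527,999 + 28.1V
13,153 = 3.1V
V = 4,242.9 L

4240 L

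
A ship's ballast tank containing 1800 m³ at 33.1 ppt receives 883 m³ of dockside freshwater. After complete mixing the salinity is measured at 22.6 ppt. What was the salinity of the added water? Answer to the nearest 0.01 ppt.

1.20 ppt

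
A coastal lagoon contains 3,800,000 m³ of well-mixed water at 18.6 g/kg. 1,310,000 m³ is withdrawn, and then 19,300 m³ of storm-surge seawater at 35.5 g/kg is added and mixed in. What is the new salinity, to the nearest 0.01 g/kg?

Remaining after removal: 2,490,000 m³ at 18.6 g/kg (salt = 46,314,000)
After addition: salt = 46,314,000 + 19,300×35.5 = 46,999,150; volume = 2,509,300 m³
S = 46,999,150 / 2,509,300 = 18.73 g/kg

18.73 g/kg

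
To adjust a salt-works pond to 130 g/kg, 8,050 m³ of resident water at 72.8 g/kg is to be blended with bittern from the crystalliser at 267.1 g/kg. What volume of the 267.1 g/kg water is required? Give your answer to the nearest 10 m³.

Salt balance: 8,050×72.8 + V×267.1 = (8,050+V)×130
586,040 + 267.1V = 1,046,500 + 130V
460,460 = 137.1V
V = 3,358.57 m³

3360 m³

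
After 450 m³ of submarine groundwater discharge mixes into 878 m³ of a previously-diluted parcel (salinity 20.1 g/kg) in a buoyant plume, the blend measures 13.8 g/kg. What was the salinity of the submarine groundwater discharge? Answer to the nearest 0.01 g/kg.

1.51 g/kg

Salt balance: 878×20.1 + 450×S = 1,328×13.8
17,647.8 + 450·S = 18,326.4
S = (18,326.4 − 17,647.8) / 450 = 1.508 g/kg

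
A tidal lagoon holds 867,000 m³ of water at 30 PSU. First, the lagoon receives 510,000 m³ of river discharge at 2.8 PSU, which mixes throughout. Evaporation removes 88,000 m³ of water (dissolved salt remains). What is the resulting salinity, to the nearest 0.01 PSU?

21.29 PSU

After mixing: salt = 867,000×30 + 510,000×2.8 = 27,438,000; volume = 1,377,000 m³
After evaporation: salt unchanged = 27,438,000; volume = 1,377,000 − 88,000 = 1,289,000 m³
S = 27,438,000 / 1,289,000 = 21.2863 PSU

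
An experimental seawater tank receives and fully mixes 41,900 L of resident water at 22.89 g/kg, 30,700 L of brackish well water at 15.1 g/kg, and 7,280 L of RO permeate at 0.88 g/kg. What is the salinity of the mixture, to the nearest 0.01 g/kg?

By conservation of dissolved salt,
salt = 41,900×22.89 + 30,700×15.1 + 7,280×0.88 = 959,091 + 463,570 + 6,406.4 = 1,429,067.4
volume = 41,900 + 30,700 + 7,280 = 79,880 L
S = 1,429,067.4 / 79,880 = 17.8902 g/kg

17.89 g/kg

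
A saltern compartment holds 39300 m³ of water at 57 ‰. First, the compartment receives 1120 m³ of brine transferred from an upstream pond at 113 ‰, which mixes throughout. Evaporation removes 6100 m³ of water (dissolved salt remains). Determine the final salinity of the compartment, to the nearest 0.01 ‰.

After mixing: salt = 39,300×57 + 1,120×113 = 2,366,660; volume = 40,420 m³
After evaporation: salt unchanged = 2,366,660; volume = 40,420 − 6,100 = 34,320 m³
S = 2,366,660 / 34,320 = 68.9586 ‰

68.96 ‰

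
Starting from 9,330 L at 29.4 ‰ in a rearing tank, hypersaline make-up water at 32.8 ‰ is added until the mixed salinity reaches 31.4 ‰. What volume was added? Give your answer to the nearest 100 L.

Salt balance: 9,330×29.4 + V×32.8 = (9,330+V)×31.4
274,302 + 32.8V = 292,962 + 31.4V
18,660 = 1.4V
V = 13,328.57 L

13300 L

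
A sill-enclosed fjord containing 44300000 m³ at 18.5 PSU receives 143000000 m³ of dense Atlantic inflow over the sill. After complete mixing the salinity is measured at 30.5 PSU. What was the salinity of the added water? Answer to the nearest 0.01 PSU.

Salt balance: 44,300,000×18.5 + 143,000,000×S = 187,300,000×30.5
819,550,000 + 143,000,000·S = 5,712,650,000
S = (5,712,650,000 − 819,550,000) / 143,000,000 = 34.2175 PSU

34.22 PSU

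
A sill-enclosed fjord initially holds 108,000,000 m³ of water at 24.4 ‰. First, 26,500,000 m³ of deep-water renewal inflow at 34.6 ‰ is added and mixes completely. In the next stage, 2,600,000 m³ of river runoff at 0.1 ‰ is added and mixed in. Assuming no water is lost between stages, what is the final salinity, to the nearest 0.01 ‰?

25.91 ‰

Mass of salt is conserved:
Initial salt = 108,000,000×24.4 = 2,635,200,000
After stage 1: salt = 2,635,200,000 + 26,500,000×34.6 = 3,552,100,000; volume = 134,500,000 m³; S = 26.41 ‰
After stage 2: salt = 3,552,100,000 + 2,600,000×0.1 = 3,552,360,000; volume = 137,100,000 m³
S = 3,552,360,000 / 137,100,000 = 25.9107 ‰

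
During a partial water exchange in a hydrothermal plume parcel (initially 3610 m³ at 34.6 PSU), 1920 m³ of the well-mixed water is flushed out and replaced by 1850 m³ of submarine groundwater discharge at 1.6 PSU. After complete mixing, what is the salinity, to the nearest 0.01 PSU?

Remaining after removal: 1,690 m³ at 34.6 PSU (salt = 58,474)
After addition: salt = 58,474 + 1,850×1.6 = 61,434; volume = 3,540 m³
S = 61,434 / 3,540 = 17.3542 PSU

17.35 PSU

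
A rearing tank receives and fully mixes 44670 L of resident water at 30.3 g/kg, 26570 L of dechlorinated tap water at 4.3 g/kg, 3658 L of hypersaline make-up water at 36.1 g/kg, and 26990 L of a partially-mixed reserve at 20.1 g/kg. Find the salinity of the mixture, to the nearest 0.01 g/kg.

Salt balance:
salt = 44,670×30.3 + 26,570×4.3 + 3,658×36.1 + 26,990×20.1 = 1,353,501 + 114,251 + 132,053.8 + 542,499 = 2,142,304.8
volume = 44,670 + 26,570 + 3,658 + 26,990 = 101,888 L
S = 2,142,304.8 / 101,888 = 21.0261 g/kg

21.03 g/kg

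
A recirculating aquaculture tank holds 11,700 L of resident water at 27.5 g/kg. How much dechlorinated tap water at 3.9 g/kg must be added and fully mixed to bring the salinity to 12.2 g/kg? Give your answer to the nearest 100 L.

Salt balance: 11,700×27.5 + V×3.9 = (11,700+V)×12.2
321,750 + 3.9V = 142,740 + 12.2V
179,010 = 8.3V
V = 21,567.47 L

21600 L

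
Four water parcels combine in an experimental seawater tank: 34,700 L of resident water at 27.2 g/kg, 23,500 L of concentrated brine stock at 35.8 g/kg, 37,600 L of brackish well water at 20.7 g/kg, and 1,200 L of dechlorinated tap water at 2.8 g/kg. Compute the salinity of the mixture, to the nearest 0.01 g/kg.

26.46 g/kg

Mass of salt is conserved:
salt = 34,700×27.2 + 23,500×35.8 + 37,600×20.7 + 1,200×2.8 = 943,840 + 841,300 + 778,320 + 3,360 = 2,566,820
volume = 34,700 + 23,500 + 37,600 + 1,200 = 97,000 L
S = 2,566,820 / 97,000 = 26.4621 g/kg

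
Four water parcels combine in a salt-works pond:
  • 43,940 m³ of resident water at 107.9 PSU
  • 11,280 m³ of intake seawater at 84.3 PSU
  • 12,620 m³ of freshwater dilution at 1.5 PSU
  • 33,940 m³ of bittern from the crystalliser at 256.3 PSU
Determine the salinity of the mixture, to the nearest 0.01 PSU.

Conserving salt mass:
salt = 43,940×107.9 + 11,280×84.3 + 12,620×1.5 + 33,940×256.3 = 4,741,126 + 950,904 + 18,930 + 8,698,822 = 14,409,782
volume = 43,940 + 11,280 + 12,620 + 33,940 = 101,780 m³
S = 14,409,782 / 101,780 = 141.5777 PSU

141.58 PSU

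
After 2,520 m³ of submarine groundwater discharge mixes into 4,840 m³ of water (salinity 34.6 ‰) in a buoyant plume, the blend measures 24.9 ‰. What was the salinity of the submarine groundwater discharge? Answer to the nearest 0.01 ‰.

6.27 ‰

Salt balance: 4,840×34.6 + 2,520×S = 7,360×24.9
167,464 + 2,520·S = 183,264
S = (183,264 − 167,464) / 2,520 = 6.2698 ‰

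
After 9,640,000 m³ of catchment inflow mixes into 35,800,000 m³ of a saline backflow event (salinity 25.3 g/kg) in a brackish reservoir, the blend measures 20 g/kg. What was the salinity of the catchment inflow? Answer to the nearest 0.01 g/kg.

0.32 g/kg

Salt balance: 35,800,000×25.3 + 9,640,000×S = 45,440,000×20
905,740,000 + 9,640,000·S = 908,800,000
S = (908,800,000 − 905,740,000) / 9,640,000 = 0.3174 g/kg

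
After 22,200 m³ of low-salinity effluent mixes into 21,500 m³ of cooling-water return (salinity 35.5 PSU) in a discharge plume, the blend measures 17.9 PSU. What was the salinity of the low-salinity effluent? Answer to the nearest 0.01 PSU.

0.85 PSU

Salt balance: 21,500×35.5 + 22,200×S = 43,700×17.9
763,250 + 22,200·S = 782,230
S = (782,230 − 763,250) / 22,200 = 0.855 PSU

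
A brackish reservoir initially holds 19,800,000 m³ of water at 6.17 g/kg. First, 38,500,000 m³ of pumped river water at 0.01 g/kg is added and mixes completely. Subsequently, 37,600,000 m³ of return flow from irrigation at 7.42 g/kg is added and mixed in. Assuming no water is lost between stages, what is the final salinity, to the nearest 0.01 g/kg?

4.19 g/kg

Conserving salt mass:
Initial salt = 19,800,000×6.17 = 122,166,000
After stage 1: salt = 122,166,000 + 38,500,000×0.01 = 122,551,000; volume = 58,300,000 m³; S = 2.102 g/kg
After stage 2: salt = 122,551,000 + 37,600,000×7.42 = 401,543,000; volume = 95,900,000 m³
S = 401,543,000 / 95,900,000 = 4.1871 g/kg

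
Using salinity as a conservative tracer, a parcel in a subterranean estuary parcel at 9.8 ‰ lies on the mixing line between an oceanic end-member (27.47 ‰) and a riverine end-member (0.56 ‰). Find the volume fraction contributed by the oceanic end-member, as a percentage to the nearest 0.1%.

34.3%

Let g be the oceanic fraction. Salt balance per unit volume:
g×27.47 + (1−g)×0.56 = 9.8
g = (9.8 − 0.56) / (27.47 − 0.56) = 9.24/26.91 = 0.3434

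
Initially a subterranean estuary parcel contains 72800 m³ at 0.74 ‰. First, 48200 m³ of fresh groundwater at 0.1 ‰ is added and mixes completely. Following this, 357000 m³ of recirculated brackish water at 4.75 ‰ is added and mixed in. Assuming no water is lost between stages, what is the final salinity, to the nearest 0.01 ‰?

Conserving salt mass:
Initial salt = 72,800×0.74 = 53,872
After stage 1: salt = 53,872 + 48,200×0.1 = 58,692; volume = 121,000 m³; S = 0.485 ‰
After stage 2: salt = 58,692 + 357,000×4.75 = 1,754,442; volume = 478,000 m³
S = 1,754,442 / 478,000 = 3.6704 ‰

3.67 ‰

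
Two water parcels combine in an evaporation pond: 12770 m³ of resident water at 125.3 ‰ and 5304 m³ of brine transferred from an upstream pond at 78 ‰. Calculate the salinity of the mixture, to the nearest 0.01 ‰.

Conserving salt mass:
salt = 12,770×125.3 + 5,304×78 = 1,600,081 + 413,712 = 2,013,793
volume = 12,770 + 5,304 = 18,074 m³
S = 2,013,793 / 18,074 = 111.4193 ‰

111.42 ‰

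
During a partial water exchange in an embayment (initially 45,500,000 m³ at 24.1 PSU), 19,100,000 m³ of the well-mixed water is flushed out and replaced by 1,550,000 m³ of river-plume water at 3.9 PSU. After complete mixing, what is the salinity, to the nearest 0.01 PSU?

22.98 PSU

Remaining after removal: 26,400,000 m³ at 24.1 PSU (salt = 636,240,000)
After addition: salt = 636,240,000 + 1,550,000×3.9 = 642,285,000; volume = 27,950,000 m³
S = 642,285,000 / 27,950,000 = 22.9798 PSU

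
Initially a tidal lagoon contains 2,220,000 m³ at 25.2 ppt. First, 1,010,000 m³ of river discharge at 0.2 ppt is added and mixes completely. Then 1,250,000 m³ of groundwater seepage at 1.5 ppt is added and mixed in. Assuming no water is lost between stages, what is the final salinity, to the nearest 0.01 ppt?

Mass of salt is conserved:
Initial salt = 2,220,000×25.2 = 55,944,000
After stage 1: salt = 55,944,000 + 1,010,000×0.2 = 56,146,000; volume = 3,230,000 m³; S = 17.383 ppt
After stage 2: salt = 56,146,000 + 1,250,000×1.5 = 58,021,000; volume = 4,480,000 m³
S = 58,021,000 / 4,480,000 = 12.9511 ppt

12.95 ppt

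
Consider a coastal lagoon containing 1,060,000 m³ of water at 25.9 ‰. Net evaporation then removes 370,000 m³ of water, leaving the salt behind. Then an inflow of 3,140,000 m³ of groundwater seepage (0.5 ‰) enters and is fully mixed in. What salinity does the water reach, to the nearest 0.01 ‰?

After evaporation: salt = 1,060,000×25.9 = 27,454,000; volume = 1,060,000 − 370,000 = 690,000 m³
After mixing: salt = 27,454,000 + 3,140,000×0.5 = 29,024,000; volume = 690,000 + 3,140,000 = 3,830,000 m³
S = 29,024,000 / 3,830,000 = 7.5781 ‰

7.58 ‰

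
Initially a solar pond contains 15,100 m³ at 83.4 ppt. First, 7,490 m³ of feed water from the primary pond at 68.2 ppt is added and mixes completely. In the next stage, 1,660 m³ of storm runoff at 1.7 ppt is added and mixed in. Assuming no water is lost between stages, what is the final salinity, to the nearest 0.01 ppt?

Total salt / total volume:
Initial salt = 15,100×83.4 = 1,259,340
After stage 1: salt = 1,259,340 + 7,490×68.2 = 1,770,158; volume = 22,590 m³; S = 78.36 ppt
After stage 2: salt = 1,770,158 + 1,660×1.7 = 1,772,980; volume = 24,250 m³
S = 1,772,980 / 24,250 = 73.1126 ppt

73.11 ppt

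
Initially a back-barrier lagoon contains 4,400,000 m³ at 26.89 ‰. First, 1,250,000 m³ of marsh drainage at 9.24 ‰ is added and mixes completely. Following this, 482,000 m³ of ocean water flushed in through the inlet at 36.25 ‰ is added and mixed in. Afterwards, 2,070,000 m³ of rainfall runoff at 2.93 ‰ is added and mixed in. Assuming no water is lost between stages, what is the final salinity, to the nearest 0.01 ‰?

Total salt / total volume:
Initial salt = 4,400,000×26.89 = 118,316,000
After stage 1: salt = 118,316,000 + 1,250,000×9.24 = 129,866,000; volume = 5,650,000 m³; S = 22.985 ‰
After stage 2: salt = 129,866,000 + 482,000×36.25 = 147,338,500; volume = 6,132,000 m³; S = 24.028 ‰
After stage 3: salt = 147,338,500 + 2,070,000×2.93 = 153,403,600; volume = 8,202,000 m³
S = 153,403,600 / 8,202,000 = 18.7032 ‰

18.70 ‰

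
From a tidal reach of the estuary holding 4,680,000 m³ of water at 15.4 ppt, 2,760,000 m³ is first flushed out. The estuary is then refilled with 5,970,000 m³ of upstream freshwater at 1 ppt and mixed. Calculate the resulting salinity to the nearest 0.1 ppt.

4.5 ppt

Remaining after removal: 1,920,000 m³ at 15.4 ppt (salt = 29,568,000)
After addition: salt = 29,568,000 + 5,970,000×1 = 35,538,000; volume = 7,890,000 m³
S = 35,538,000 / 7,890,000 = 4.5042 ppt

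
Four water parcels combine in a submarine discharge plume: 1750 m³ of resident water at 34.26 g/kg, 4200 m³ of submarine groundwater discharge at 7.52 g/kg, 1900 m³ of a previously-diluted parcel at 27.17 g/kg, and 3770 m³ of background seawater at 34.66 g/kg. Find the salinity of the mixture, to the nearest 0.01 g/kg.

Weighted by volume,
salt = 1,750×34.26 + 4,200×7.52 + 1,900×27.17 + 3,770×34.66 = 59,955 + 31,584 + 51,623 + 130,668.2 = 273,830.2
volume = 1,750 + 4,200 + 1,900 + 3,770 = 11,620 m³
S = 273,830.2 / 11,620 = 23.5654 g/kg

23.57 g/kg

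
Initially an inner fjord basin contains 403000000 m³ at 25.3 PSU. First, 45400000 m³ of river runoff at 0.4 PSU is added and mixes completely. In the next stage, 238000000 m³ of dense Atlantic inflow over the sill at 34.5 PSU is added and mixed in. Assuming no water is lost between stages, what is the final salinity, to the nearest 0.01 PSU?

Total salt / total volume:
Initial salt = 403,000,000×25.3 = 10,195,900,000
After stage 1: salt = 10,195,900,000 + 45,400,000×0.4 = 10,214,060,000; volume = 448,400,000 m³; S = 22.779 PSU
After stage 2: salt = 10,214,060,000 + 238,000,000×34.5 = 18,425,060,000; volume = 686,400,000 m³
S = 18,425,060,000 / 686,400,000 = 26.843 PSU

26.84 PSU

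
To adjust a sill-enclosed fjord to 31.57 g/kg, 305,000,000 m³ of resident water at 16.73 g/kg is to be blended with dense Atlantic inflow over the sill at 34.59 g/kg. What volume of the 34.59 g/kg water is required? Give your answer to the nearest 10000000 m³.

Salt balance: 305,000,000×16.73 + V×34.59 = (305,000,000+V)×31.57
5,102,650,000 + 34.59V = 9,628,850,000 + 31.57V
4,526,200,000 = 3.02V
V = 1,498,741,721.85 m³

1500000000 m³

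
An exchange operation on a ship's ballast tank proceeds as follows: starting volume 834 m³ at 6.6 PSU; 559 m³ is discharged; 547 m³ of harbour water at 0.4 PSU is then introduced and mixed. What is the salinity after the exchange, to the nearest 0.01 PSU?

2.47 PSU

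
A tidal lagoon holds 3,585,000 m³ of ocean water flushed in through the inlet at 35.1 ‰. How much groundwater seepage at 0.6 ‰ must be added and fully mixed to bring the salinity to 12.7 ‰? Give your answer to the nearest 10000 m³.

Salt balance: 3,585,000×35.1 + V×0.6 = (3,585,000+V)×12.7
125,833,500 + 0.6V = 45,529,500 + 12.7V
80,304,000 = 12.1V
V = 6,636,694.21 m³

6640000 m³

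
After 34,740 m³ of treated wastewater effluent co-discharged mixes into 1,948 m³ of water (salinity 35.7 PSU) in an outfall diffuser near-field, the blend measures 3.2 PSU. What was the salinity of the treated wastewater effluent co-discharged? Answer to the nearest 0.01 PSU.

Salt balance: 1,948×35.7 + 34,740×S = 36,688×3.2
69,543.6 + 34,740·S = 117,401.6
S = (117,401.6 − 69,543.6) / 34,740 = 1.3776 PSU

1.38 PSU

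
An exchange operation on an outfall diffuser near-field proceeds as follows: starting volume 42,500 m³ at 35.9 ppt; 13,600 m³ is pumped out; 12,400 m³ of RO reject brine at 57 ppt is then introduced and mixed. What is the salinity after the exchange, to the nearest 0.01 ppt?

Remaining after removal: 28,900 m³ at 35.9 ppt (salt = 1,037,510)
After addition: salt = 1,037,510 + 12,400×57 = 1,744,310; volume = 41,300 m³
S = 1,744,310 / 41,300 = 42.2351 ppt

42.24 ppt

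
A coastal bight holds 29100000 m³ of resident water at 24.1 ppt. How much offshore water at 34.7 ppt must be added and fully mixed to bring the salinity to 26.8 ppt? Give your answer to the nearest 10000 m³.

9950000 m³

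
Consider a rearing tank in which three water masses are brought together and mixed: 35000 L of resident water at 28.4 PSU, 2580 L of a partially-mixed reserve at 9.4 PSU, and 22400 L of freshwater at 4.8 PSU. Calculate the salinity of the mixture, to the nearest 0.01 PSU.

18.77 PSU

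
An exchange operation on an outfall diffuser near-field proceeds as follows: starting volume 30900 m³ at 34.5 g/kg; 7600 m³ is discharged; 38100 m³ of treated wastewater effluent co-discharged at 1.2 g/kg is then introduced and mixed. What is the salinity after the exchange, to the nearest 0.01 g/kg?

13.84 g/kg

Remaining after removal: 23,300 m³ at 34.5 g/kg (salt = 803,850)
After addition: salt = 803,850 + 38,100×1.2 = 849,570; volume = 61,400 m³
S = 849,570 / 61,400 = 13.8366 g/kg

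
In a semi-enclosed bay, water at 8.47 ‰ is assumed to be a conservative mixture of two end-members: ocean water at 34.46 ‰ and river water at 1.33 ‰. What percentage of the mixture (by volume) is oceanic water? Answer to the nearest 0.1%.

Let g be the oceanic fraction. Salt balance per unit volume:
g×34.46 + (1−g)×1.33 = 8.47
g = (8.47 − 1.33) / (34.46 − 1.33) = 7.14/33.13 = 0.2155

21.6%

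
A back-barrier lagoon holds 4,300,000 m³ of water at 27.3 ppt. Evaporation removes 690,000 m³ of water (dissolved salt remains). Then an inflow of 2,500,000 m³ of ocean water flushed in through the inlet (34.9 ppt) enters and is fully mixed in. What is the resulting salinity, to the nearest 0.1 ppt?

33.5 ppt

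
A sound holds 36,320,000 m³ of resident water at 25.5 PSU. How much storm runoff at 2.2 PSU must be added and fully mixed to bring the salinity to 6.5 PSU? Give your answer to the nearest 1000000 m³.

Salt balance: 36,320,000×25.5 + V×2.2 = (36,320,000+V)×6.5
926,160,000 + 2.2V = 236,080,000 + 6.5V
690,080,000 = 4.3V
V = 160,483,720.93 m³

160000000 m³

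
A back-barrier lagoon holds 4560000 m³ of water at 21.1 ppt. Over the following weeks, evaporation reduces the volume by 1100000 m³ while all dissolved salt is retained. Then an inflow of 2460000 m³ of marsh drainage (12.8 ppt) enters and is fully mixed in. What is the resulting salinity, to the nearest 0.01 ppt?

21.57 ppt

After evaporation: salt = 4,560,000×21.1 = 96,216,000; volume = 4,560,000 − 1,100,000 = 3,460,000 m³
After mixing: salt = 96,216,000 + 2,460,000×12.8 = 127,704,000; volume = 3,460,000 + 2,460,000 = 5,920,000 m³
S = 127,704,000 / 5,920,000 = 21.5716 ppt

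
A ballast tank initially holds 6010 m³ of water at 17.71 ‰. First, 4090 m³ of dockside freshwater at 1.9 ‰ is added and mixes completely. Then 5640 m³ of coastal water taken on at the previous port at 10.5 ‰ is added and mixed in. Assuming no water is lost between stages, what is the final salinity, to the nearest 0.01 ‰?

11.02 ‰

Salt balance:
Initial salt = 6,010×17.71 = 106,437.1
After stage 1: salt = 106,437.1 + 4,090×1.9 = 114,208.1; volume = 10,100 m³; S = 11.308 ‰
After stage 2: salt = 114,208.1 + 5,640×10.5 = 173,428.1; volume = 15,740 m³
S = 173,428.1 / 15,740 = 11.0183 ‰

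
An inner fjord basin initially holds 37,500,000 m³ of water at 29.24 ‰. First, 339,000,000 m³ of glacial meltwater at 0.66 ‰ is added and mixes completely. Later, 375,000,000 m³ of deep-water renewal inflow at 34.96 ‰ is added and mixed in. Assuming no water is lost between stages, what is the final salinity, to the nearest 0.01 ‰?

Conserving salt mass:
Initial salt = 37,500,000×29.24 = 1,096,500,000
After stage 1: salt = 1,096,500,000 + 339,000,000×0.66 = 1,320,240,000; volume = 376,500,000 m³; S = 3.507 ‰
After stage 2: salt = 1,320,240,000 + 375,000,000×34.96 = 14,430,240,000; volume = 751,500,000 m³
S = 14,430,240,000 / 751,500,000 = 19.2019 ‰

19.20 ‰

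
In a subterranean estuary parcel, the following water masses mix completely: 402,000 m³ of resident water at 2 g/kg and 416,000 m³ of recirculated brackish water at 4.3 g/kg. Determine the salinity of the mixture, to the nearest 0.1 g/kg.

Salt balance:
salt = 402,000×2 + 416,000×4.3 = 804,000 + 1,788,800 = 2,592,800
volume = 402,000 + 416,000 = 818,000 m³
S = 2,592,800 / 818,000 = 3.17 g/kg

3.2 g/kg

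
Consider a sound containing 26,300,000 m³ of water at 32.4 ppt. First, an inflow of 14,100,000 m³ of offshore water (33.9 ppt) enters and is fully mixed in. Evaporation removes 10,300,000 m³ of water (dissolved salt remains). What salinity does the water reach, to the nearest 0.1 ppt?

44.2 ppt

After mixing: salt = 26,300,000×32.4 + 14,100,000×33.9 = 1,330,110,000; volume = 40,400,000 m³
After evaporation: salt unchanged = 1,330,110,000; volume = 40,400,000 − 10,300,000 = 30,100,000 m³
S = 1,330,110,000 / 30,100,000 = 44.1897 ppt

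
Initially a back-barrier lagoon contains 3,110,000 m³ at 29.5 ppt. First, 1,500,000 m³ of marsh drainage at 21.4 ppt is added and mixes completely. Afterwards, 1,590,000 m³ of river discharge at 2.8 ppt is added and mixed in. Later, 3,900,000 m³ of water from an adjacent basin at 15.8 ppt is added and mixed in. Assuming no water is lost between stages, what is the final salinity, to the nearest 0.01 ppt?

18.80 ppt

Salt balance:
Initial salt = 3,110,000×29.5 = 91,745,000
After stage 1: salt = 91,745,000 + 1,500,000×21.4 = 123,845,000; volume = 4,610,000 m³; S = 26.864 ppt
After stage 2: salt = 123,845,000 + 1,590,000×2.8 = 128,297,000; volume = 6,200,000 m³; S = 20.693 ppt
After stage 3: salt = 128,297,000 + 3,900,000×15.8 = 189,917,000; volume = 10,100,000 m³
S = 189,917,000 / 10,100,000 = 18.8037 ppt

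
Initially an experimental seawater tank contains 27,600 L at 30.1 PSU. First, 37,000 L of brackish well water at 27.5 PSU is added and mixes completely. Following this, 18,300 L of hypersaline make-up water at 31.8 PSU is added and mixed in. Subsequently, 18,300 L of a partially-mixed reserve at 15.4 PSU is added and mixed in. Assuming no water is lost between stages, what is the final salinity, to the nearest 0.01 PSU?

Salt balance:
Initial salt = 27,600×30.1 = 830,760
After stage 1: salt = 830,760 + 37,000×27.5 = 1,848,260; volume = 64,600 L; S = 28.611 PSU
After stage 2: salt = 1,848,260 + 18,300×31.8 = 2,430,200; volume = 82,900 L; S = 29.315 PSU
After stage 3: salt = 2,430,200 + 18,300×15.4 = 2,712,020; volume = 101,200 L
S = 2,712,020 / 101,200 = 26.7986 PSU

26.80 PSU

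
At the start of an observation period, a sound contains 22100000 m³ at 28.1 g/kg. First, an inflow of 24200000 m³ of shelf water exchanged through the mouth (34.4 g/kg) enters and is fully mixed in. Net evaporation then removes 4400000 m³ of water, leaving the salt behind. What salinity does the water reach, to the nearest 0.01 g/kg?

34.69 g/kg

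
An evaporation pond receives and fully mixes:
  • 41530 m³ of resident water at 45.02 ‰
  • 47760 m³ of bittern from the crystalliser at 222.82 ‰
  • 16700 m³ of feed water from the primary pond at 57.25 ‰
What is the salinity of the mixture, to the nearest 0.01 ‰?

Total salt / total volume:
salt = 41,530×45.02 + 47,760×222.82 + 16,700×57.25 = 1,869,680.6 + 10,641,883.2 + 956,075 = 13,467,638.8
volume = 41,530 + 47,760 + 16,700 = 105,990 m³
S = 13,467,638.8 / 105,990 = 127.0652 ‰

127.07 ‰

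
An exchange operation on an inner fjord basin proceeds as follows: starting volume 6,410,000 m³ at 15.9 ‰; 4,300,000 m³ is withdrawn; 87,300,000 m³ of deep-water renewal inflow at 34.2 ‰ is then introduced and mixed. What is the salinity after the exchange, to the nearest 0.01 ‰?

Remaining after removal: 2,110,000 m³ at 15.9 ‰ (salt = 33,549,000)
After addition: salt = 33,549,000 + 87,300,000×34.2 = 3,019,209,000; volume = 89,410,000 m³
S = 3,019,209,000 / 89,410,000 = 33.7681 ‰

33.77 ‰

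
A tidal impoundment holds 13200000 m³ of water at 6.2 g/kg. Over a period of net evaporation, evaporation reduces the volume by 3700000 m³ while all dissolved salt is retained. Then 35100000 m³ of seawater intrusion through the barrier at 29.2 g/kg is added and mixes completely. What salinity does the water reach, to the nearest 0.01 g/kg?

After evaporation: salt = 13,200,000×6.2 = 81,840,000; volume = 13,200,000 − 3,700,000 = 9,500,000 m³
After mixing: salt = 81,840,000 + 35,100,000×29.2 = 1,106,760,000; volume = 9,500,000 + 35,100,000 = 44,600,000 m³
S = 1,106,760,000 / 44,600,000 = 24.8152 g/kg

24.82 g/kg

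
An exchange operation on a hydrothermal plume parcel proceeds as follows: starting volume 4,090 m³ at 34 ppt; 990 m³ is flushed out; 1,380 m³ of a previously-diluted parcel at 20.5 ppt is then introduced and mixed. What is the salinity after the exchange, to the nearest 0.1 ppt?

Remaining after removal: 3,100 m³ at 34 ppt (salt = 105,400)
After addition: salt = 105,400 + 1,380×20.5 = 133,690; volume = 4,480 m³
S = 133,690 / 4,480 = 29.8415 ppt

29.8 ppt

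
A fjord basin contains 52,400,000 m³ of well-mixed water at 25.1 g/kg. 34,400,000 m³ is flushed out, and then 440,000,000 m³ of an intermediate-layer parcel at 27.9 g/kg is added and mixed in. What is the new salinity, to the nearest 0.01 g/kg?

27.79 g/kg

Remaining after removal: 18,000,000 m³ at 25.1 g/kg (salt = 451,800,000)
After addition: salt = 451,800,000 + 440,000,000×27.9 = 12,727,800,000; volume = 458,000,000 m³
S = 12,727,800,000 / 458,000,000 = 27.79 g/kg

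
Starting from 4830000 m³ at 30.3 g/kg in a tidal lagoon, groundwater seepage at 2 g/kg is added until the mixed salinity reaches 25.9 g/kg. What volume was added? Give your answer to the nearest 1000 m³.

Salt balance: 4,830,000×30.3 + V×2 = (4,830,000+V)×25.9
146,349,000 + 2V = 125,097,000 + 25.9V
21,252,000 = 23.9V
V = 889,205.02 m³

889000 m³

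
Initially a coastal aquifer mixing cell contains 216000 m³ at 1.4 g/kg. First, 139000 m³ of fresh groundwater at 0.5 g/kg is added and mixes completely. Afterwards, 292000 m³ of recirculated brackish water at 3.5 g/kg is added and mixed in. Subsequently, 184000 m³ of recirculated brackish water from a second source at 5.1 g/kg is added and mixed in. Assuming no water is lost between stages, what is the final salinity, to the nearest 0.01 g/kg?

2.81 g/kg

Mass of salt is conserved:
Initial salt = 216,000×1.4 = 302,400
After stage 1: salt = 302,400 + 139,000×0.5 = 371,900; volume = 355,000 m³; S = 1.048 g/kg
After stage 2: salt = 371,900 + 292,000×3.5 = 1,393,900; volume = 647,000 m³; S = 2.154 g/kg
After stage 3: salt = 1,393,900 + 184,000×5.1 = 2,332,300; volume = 831,000 m³
S = 2,332,300 / 831,000 = 2.8066 g/kg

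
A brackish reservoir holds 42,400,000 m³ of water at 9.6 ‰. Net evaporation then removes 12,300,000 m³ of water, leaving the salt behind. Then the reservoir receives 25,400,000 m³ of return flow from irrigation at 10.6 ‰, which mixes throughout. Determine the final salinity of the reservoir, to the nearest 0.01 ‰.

12.19 ‰

After evaporation: salt = 42,400,000×9.6 = 407,040,000; volume = 42,400,000 − 12,300,000 = 30,100,000 m³
After mixing: salt = 407,040,000 + 25,400,000×10.6 = 676,280,000; volume = 30,100,000 + 25,400,000 = 55,500,000 m³
S = 676,280,000 / 55,500,000 = 12.1852 ‰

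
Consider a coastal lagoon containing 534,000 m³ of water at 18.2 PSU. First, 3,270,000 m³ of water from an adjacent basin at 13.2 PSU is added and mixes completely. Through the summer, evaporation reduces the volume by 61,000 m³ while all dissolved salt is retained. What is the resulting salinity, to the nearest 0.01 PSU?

14.13 PSU

After mixing: salt = 534,000×18.2 + 3,270,000×13.2 = 52,882,800; volume = 3,804,000 m³
After evaporation: salt unchanged = 52,882,800; volume = 3,804,000 − 61,000 = 3,743,000 m³
S = 52,882,800 / 3,743,000 = 14.1285 PSU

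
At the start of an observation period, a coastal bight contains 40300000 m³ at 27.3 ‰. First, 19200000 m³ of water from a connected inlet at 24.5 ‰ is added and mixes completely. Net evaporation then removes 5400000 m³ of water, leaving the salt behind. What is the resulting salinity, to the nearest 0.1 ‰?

After mixing: salt = 40,300,000×27.3 + 19,200,000×24.5 = 1,570,590,000; volume = 59,500,000 m³
After evaporation: salt unchanged = 1,570,590,000; volume = 59,500,000 − 5,400,000 = 54,100,000 m³
S = 1,570,590,000 / 54,100,000 = 29.0312 ‰

29.0 ‰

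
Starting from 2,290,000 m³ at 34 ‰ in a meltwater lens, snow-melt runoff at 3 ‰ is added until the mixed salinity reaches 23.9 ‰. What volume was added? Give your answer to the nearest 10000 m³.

Salt balance: 2,290,000×34 + V×3 = (2,290,000+V)×23.9
77,860,000 + 3V = 54,731,000 + 23.9V
23,129,000 = 20.9V
V = 1,106,650.72 m³

1110000 m³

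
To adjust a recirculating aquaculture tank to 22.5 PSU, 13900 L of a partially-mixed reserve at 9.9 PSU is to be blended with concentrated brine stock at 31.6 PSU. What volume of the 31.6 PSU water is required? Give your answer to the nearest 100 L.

19200 L

Salt balance: 13,900×9.9 + V×31.6 = (13,900+V)×22.5
137,610 + 31.6V = 312,750 + 22.5V
175,140 = 9.1V
V = 19,246.15 L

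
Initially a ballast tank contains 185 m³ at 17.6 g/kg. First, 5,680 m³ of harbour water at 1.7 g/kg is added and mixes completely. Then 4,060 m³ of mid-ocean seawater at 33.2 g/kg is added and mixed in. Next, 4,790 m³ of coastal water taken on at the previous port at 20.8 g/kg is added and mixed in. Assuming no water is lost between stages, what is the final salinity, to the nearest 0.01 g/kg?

Salt balance:
Initial salt = 185×17.6 = 3,256
After stage 1: salt = 3,256 + 5,680×1.7 = 12,912; volume = 5,865 m³; S = 2.202 g/kg
After stage 2: salt = 12,912 + 4,060×33.2 = 147,704; volume = 9,925 m³; S = 14.882 g/kg
After stage 3: salt = 147,704 + 4,790×20.8 = 247,336; volume = 14,715 m³
S = 247,336 / 14,715 = 16.8084 g/kg

16.81 g/kg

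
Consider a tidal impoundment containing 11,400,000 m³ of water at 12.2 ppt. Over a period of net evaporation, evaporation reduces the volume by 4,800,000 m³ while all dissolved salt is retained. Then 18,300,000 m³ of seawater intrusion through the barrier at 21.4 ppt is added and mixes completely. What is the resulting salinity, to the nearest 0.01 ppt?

21.31 ppt

After evaporation: salt = 11,400,000×12.2 = 139,080,000; volume = 11,400,000 − 4,800,000 = 6,600,000 m³
After mixing: salt = 139,080,000 + 18,300,000×21.4 = 530,700,000; volume = 6,600,000 + 18,300,000 = 24,900,000 m³
S = 530,700,000 / 24,900,000 = 21.3133 ppt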